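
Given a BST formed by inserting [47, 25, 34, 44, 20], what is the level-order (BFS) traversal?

Tree insertion order: [47, 25, 34, 44, 20]
Tree (level-order array): [47, 25, None, 20, 34, None, None, None, 44]
BFS from the root, enqueuing left then right child of each popped node:
  queue [47] -> pop 47, enqueue [25], visited so far: [47]
  queue [25] -> pop 25, enqueue [20, 34], visited so far: [47, 25]
  queue [20, 34] -> pop 20, enqueue [none], visited so far: [47, 25, 20]
  queue [34] -> pop 34, enqueue [44], visited so far: [47, 25, 20, 34]
  queue [44] -> pop 44, enqueue [none], visited so far: [47, 25, 20, 34, 44]
Result: [47, 25, 20, 34, 44]


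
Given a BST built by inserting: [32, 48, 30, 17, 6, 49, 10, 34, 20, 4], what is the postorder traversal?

Tree insertion order: [32, 48, 30, 17, 6, 49, 10, 34, 20, 4]
Tree (level-order array): [32, 30, 48, 17, None, 34, 49, 6, 20, None, None, None, None, 4, 10]
Postorder traversal: [4, 10, 6, 20, 17, 30, 34, 49, 48, 32]


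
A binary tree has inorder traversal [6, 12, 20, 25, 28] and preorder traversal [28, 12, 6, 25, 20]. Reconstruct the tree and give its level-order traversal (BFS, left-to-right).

Inorder:  [6, 12, 20, 25, 28]
Preorder: [28, 12, 6, 25, 20]
Algorithm: preorder visits root first, so consume preorder in order;
for each root, split the current inorder slice at that value into
left-subtree inorder and right-subtree inorder, then recurse.
Recursive splits:
  root=28; inorder splits into left=[6, 12, 20, 25], right=[]
  root=12; inorder splits into left=[6], right=[20, 25]
  root=6; inorder splits into left=[], right=[]
  root=25; inorder splits into left=[20], right=[]
  root=20; inorder splits into left=[], right=[]
Reconstructed level-order: [28, 12, 6, 25, 20]


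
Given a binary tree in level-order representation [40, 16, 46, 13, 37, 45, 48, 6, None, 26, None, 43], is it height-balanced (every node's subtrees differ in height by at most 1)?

Tree (level-order array): [40, 16, 46, 13, 37, 45, 48, 6, None, 26, None, 43]
Definition: a tree is height-balanced if, at every node, |h(left) - h(right)| <= 1 (empty subtree has height -1).
Bottom-up per-node check:
  node 6: h_left=-1, h_right=-1, diff=0 [OK], height=0
  node 13: h_left=0, h_right=-1, diff=1 [OK], height=1
  node 26: h_left=-1, h_right=-1, diff=0 [OK], height=0
  node 37: h_left=0, h_right=-1, diff=1 [OK], height=1
  node 16: h_left=1, h_right=1, diff=0 [OK], height=2
  node 43: h_left=-1, h_right=-1, diff=0 [OK], height=0
  node 45: h_left=0, h_right=-1, diff=1 [OK], height=1
  node 48: h_left=-1, h_right=-1, diff=0 [OK], height=0
  node 46: h_left=1, h_right=0, diff=1 [OK], height=2
  node 40: h_left=2, h_right=2, diff=0 [OK], height=3
All nodes satisfy the balance condition.
Result: Balanced


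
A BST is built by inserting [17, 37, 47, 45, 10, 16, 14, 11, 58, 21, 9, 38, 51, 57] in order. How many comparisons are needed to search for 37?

Search path for 37: 17 -> 37
Found: True
Comparisons: 2


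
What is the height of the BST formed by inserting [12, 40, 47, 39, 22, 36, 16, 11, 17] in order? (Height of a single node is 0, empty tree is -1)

Insertion order: [12, 40, 47, 39, 22, 36, 16, 11, 17]
Tree (level-order array): [12, 11, 40, None, None, 39, 47, 22, None, None, None, 16, 36, None, 17]
Compute height bottom-up (empty subtree = -1):
  height(11) = 1 + max(-1, -1) = 0
  height(17) = 1 + max(-1, -1) = 0
  height(16) = 1 + max(-1, 0) = 1
  height(36) = 1 + max(-1, -1) = 0
  height(22) = 1 + max(1, 0) = 2
  height(39) = 1 + max(2, -1) = 3
  height(47) = 1 + max(-1, -1) = 0
  height(40) = 1 + max(3, 0) = 4
  height(12) = 1 + max(0, 4) = 5
Height = 5


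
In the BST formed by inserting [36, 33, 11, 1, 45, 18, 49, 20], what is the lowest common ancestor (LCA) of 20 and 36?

Tree insertion order: [36, 33, 11, 1, 45, 18, 49, 20]
Tree (level-order array): [36, 33, 45, 11, None, None, 49, 1, 18, None, None, None, None, None, 20]
In a BST, the LCA of p=20, q=36 is the first node v on the
root-to-leaf path with p <= v <= q (go left if both < v, right if both > v).
Walk from root:
  at 36: 20 <= 36 <= 36, this is the LCA
LCA = 36


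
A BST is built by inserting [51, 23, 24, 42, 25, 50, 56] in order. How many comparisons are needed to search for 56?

Search path for 56: 51 -> 56
Found: True
Comparisons: 2


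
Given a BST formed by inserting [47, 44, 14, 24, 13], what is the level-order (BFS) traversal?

Tree insertion order: [47, 44, 14, 24, 13]
Tree (level-order array): [47, 44, None, 14, None, 13, 24]
BFS from the root, enqueuing left then right child of each popped node:
  queue [47] -> pop 47, enqueue [44], visited so far: [47]
  queue [44] -> pop 44, enqueue [14], visited so far: [47, 44]
  queue [14] -> pop 14, enqueue [13, 24], visited so far: [47, 44, 14]
  queue [13, 24] -> pop 13, enqueue [none], visited so far: [47, 44, 14, 13]
  queue [24] -> pop 24, enqueue [none], visited so far: [47, 44, 14, 13, 24]
Result: [47, 44, 14, 13, 24]


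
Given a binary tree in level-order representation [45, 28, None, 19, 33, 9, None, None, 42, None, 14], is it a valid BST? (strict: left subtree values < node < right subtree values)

Level-order array: [45, 28, None, 19, 33, 9, None, None, 42, None, 14]
Validate using subtree bounds (lo, hi): at each node, require lo < value < hi,
then recurse left with hi=value and right with lo=value.
Preorder trace (stopping at first violation):
  at node 45 with bounds (-inf, +inf): OK
  at node 28 with bounds (-inf, 45): OK
  at node 19 with bounds (-inf, 28): OK
  at node 9 with bounds (-inf, 19): OK
  at node 14 with bounds (9, 19): OK
  at node 33 with bounds (28, 45): OK
  at node 42 with bounds (33, 45): OK
No violation found at any node.
Result: Valid BST


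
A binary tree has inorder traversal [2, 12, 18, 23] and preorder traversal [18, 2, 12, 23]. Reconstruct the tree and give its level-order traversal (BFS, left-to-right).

Inorder:  [2, 12, 18, 23]
Preorder: [18, 2, 12, 23]
Algorithm: preorder visits root first, so consume preorder in order;
for each root, split the current inorder slice at that value into
left-subtree inorder and right-subtree inorder, then recurse.
Recursive splits:
  root=18; inorder splits into left=[2, 12], right=[23]
  root=2; inorder splits into left=[], right=[12]
  root=12; inorder splits into left=[], right=[]
  root=23; inorder splits into left=[], right=[]
Reconstructed level-order: [18, 2, 23, 12]


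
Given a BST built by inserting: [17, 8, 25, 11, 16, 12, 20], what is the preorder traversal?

Tree insertion order: [17, 8, 25, 11, 16, 12, 20]
Tree (level-order array): [17, 8, 25, None, 11, 20, None, None, 16, None, None, 12]
Preorder traversal: [17, 8, 11, 16, 12, 25, 20]


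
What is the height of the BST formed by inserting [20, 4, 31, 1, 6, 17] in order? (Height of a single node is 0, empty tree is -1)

Insertion order: [20, 4, 31, 1, 6, 17]
Tree (level-order array): [20, 4, 31, 1, 6, None, None, None, None, None, 17]
Compute height bottom-up (empty subtree = -1):
  height(1) = 1 + max(-1, -1) = 0
  height(17) = 1 + max(-1, -1) = 0
  height(6) = 1 + max(-1, 0) = 1
  height(4) = 1 + max(0, 1) = 2
  height(31) = 1 + max(-1, -1) = 0
  height(20) = 1 + max(2, 0) = 3
Height = 3


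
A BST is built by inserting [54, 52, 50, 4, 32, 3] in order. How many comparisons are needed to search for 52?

Search path for 52: 54 -> 52
Found: True
Comparisons: 2


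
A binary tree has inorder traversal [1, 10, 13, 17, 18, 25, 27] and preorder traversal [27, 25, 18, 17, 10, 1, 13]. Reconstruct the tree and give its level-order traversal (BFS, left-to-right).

Inorder:  [1, 10, 13, 17, 18, 25, 27]
Preorder: [27, 25, 18, 17, 10, 1, 13]
Algorithm: preorder visits root first, so consume preorder in order;
for each root, split the current inorder slice at that value into
left-subtree inorder and right-subtree inorder, then recurse.
Recursive splits:
  root=27; inorder splits into left=[1, 10, 13, 17, 18, 25], right=[]
  root=25; inorder splits into left=[1, 10, 13, 17, 18], right=[]
  root=18; inorder splits into left=[1, 10, 13, 17], right=[]
  root=17; inorder splits into left=[1, 10, 13], right=[]
  root=10; inorder splits into left=[1], right=[13]
  root=1; inorder splits into left=[], right=[]
  root=13; inorder splits into left=[], right=[]
Reconstructed level-order: [27, 25, 18, 17, 10, 1, 13]


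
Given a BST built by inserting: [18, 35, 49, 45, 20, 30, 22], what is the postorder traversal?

Tree insertion order: [18, 35, 49, 45, 20, 30, 22]
Tree (level-order array): [18, None, 35, 20, 49, None, 30, 45, None, 22]
Postorder traversal: [22, 30, 20, 45, 49, 35, 18]


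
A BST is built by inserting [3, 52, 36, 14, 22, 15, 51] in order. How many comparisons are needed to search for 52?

Search path for 52: 3 -> 52
Found: True
Comparisons: 2


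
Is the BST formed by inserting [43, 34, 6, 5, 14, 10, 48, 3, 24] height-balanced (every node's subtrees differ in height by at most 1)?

Tree (level-order array): [43, 34, 48, 6, None, None, None, 5, 14, 3, None, 10, 24]
Definition: a tree is height-balanced if, at every node, |h(left) - h(right)| <= 1 (empty subtree has height -1).
Bottom-up per-node check:
  node 3: h_left=-1, h_right=-1, diff=0 [OK], height=0
  node 5: h_left=0, h_right=-1, diff=1 [OK], height=1
  node 10: h_left=-1, h_right=-1, diff=0 [OK], height=0
  node 24: h_left=-1, h_right=-1, diff=0 [OK], height=0
  node 14: h_left=0, h_right=0, diff=0 [OK], height=1
  node 6: h_left=1, h_right=1, diff=0 [OK], height=2
  node 34: h_left=2, h_right=-1, diff=3 [FAIL (|2--1|=3 > 1)], height=3
  node 48: h_left=-1, h_right=-1, diff=0 [OK], height=0
  node 43: h_left=3, h_right=0, diff=3 [FAIL (|3-0|=3 > 1)], height=4
Node 34 violates the condition: |2 - -1| = 3 > 1.
Result: Not balanced


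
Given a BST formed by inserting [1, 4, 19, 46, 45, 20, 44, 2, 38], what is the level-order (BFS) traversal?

Tree insertion order: [1, 4, 19, 46, 45, 20, 44, 2, 38]
Tree (level-order array): [1, None, 4, 2, 19, None, None, None, 46, 45, None, 20, None, None, 44, 38]
BFS from the root, enqueuing left then right child of each popped node:
  queue [1] -> pop 1, enqueue [4], visited so far: [1]
  queue [4] -> pop 4, enqueue [2, 19], visited so far: [1, 4]
  queue [2, 19] -> pop 2, enqueue [none], visited so far: [1, 4, 2]
  queue [19] -> pop 19, enqueue [46], visited so far: [1, 4, 2, 19]
  queue [46] -> pop 46, enqueue [45], visited so far: [1, 4, 2, 19, 46]
  queue [45] -> pop 45, enqueue [20], visited so far: [1, 4, 2, 19, 46, 45]
  queue [20] -> pop 20, enqueue [44], visited so far: [1, 4, 2, 19, 46, 45, 20]
  queue [44] -> pop 44, enqueue [38], visited so far: [1, 4, 2, 19, 46, 45, 20, 44]
  queue [38] -> pop 38, enqueue [none], visited so far: [1, 4, 2, 19, 46, 45, 20, 44, 38]
Result: [1, 4, 2, 19, 46, 45, 20, 44, 38]


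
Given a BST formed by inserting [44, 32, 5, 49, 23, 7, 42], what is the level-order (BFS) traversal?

Tree insertion order: [44, 32, 5, 49, 23, 7, 42]
Tree (level-order array): [44, 32, 49, 5, 42, None, None, None, 23, None, None, 7]
BFS from the root, enqueuing left then right child of each popped node:
  queue [44] -> pop 44, enqueue [32, 49], visited so far: [44]
  queue [32, 49] -> pop 32, enqueue [5, 42], visited so far: [44, 32]
  queue [49, 5, 42] -> pop 49, enqueue [none], visited so far: [44, 32, 49]
  queue [5, 42] -> pop 5, enqueue [23], visited so far: [44, 32, 49, 5]
  queue [42, 23] -> pop 42, enqueue [none], visited so far: [44, 32, 49, 5, 42]
  queue [23] -> pop 23, enqueue [7], visited so far: [44, 32, 49, 5, 42, 23]
  queue [7] -> pop 7, enqueue [none], visited so far: [44, 32, 49, 5, 42, 23, 7]
Result: [44, 32, 49, 5, 42, 23, 7]


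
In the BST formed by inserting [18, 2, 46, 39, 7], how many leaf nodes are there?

Tree built from: [18, 2, 46, 39, 7]
Tree (level-order array): [18, 2, 46, None, 7, 39]
Rule: A leaf has 0 children.
Per-node child counts:
  node 18: 2 child(ren)
  node 2: 1 child(ren)
  node 7: 0 child(ren)
  node 46: 1 child(ren)
  node 39: 0 child(ren)
Matching nodes: [7, 39]
Count of leaf nodes: 2


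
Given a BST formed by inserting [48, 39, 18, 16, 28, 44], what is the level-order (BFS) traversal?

Tree insertion order: [48, 39, 18, 16, 28, 44]
Tree (level-order array): [48, 39, None, 18, 44, 16, 28]
BFS from the root, enqueuing left then right child of each popped node:
  queue [48] -> pop 48, enqueue [39], visited so far: [48]
  queue [39] -> pop 39, enqueue [18, 44], visited so far: [48, 39]
  queue [18, 44] -> pop 18, enqueue [16, 28], visited so far: [48, 39, 18]
  queue [44, 16, 28] -> pop 44, enqueue [none], visited so far: [48, 39, 18, 44]
  queue [16, 28] -> pop 16, enqueue [none], visited so far: [48, 39, 18, 44, 16]
  queue [28] -> pop 28, enqueue [none], visited so far: [48, 39, 18, 44, 16, 28]
Result: [48, 39, 18, 44, 16, 28]


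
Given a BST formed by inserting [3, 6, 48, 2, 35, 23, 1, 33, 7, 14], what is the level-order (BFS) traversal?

Tree insertion order: [3, 6, 48, 2, 35, 23, 1, 33, 7, 14]
Tree (level-order array): [3, 2, 6, 1, None, None, 48, None, None, 35, None, 23, None, 7, 33, None, 14]
BFS from the root, enqueuing left then right child of each popped node:
  queue [3] -> pop 3, enqueue [2, 6], visited so far: [3]
  queue [2, 6] -> pop 2, enqueue [1], visited so far: [3, 2]
  queue [6, 1] -> pop 6, enqueue [48], visited so far: [3, 2, 6]
  queue [1, 48] -> pop 1, enqueue [none], visited so far: [3, 2, 6, 1]
  queue [48] -> pop 48, enqueue [35], visited so far: [3, 2, 6, 1, 48]
  queue [35] -> pop 35, enqueue [23], visited so far: [3, 2, 6, 1, 48, 35]
  queue [23] -> pop 23, enqueue [7, 33], visited so far: [3, 2, 6, 1, 48, 35, 23]
  queue [7, 33] -> pop 7, enqueue [14], visited so far: [3, 2, 6, 1, 48, 35, 23, 7]
  queue [33, 14] -> pop 33, enqueue [none], visited so far: [3, 2, 6, 1, 48, 35, 23, 7, 33]
  queue [14] -> pop 14, enqueue [none], visited so far: [3, 2, 6, 1, 48, 35, 23, 7, 33, 14]
Result: [3, 2, 6, 1, 48, 35, 23, 7, 33, 14]


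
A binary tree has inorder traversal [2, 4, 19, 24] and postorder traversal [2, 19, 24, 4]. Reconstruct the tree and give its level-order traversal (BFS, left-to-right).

Inorder:   [2, 4, 19, 24]
Postorder: [2, 19, 24, 4]
Algorithm: postorder visits root last, so walk postorder right-to-left;
each value is the root of the current inorder slice — split it at that
value, recurse on the right subtree first, then the left.
Recursive splits:
  root=4; inorder splits into left=[2], right=[19, 24]
  root=24; inorder splits into left=[19], right=[]
  root=19; inorder splits into left=[], right=[]
  root=2; inorder splits into left=[], right=[]
Reconstructed level-order: [4, 2, 24, 19]


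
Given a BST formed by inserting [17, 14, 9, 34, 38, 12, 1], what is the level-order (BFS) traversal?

Tree insertion order: [17, 14, 9, 34, 38, 12, 1]
Tree (level-order array): [17, 14, 34, 9, None, None, 38, 1, 12]
BFS from the root, enqueuing left then right child of each popped node:
  queue [17] -> pop 17, enqueue [14, 34], visited so far: [17]
  queue [14, 34] -> pop 14, enqueue [9], visited so far: [17, 14]
  queue [34, 9] -> pop 34, enqueue [38], visited so far: [17, 14, 34]
  queue [9, 38] -> pop 9, enqueue [1, 12], visited so far: [17, 14, 34, 9]
  queue [38, 1, 12] -> pop 38, enqueue [none], visited so far: [17, 14, 34, 9, 38]
  queue [1, 12] -> pop 1, enqueue [none], visited so far: [17, 14, 34, 9, 38, 1]
  queue [12] -> pop 12, enqueue [none], visited so far: [17, 14, 34, 9, 38, 1, 12]
Result: [17, 14, 34, 9, 38, 1, 12]


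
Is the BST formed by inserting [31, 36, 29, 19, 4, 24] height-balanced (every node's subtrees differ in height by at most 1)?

Tree (level-order array): [31, 29, 36, 19, None, None, None, 4, 24]
Definition: a tree is height-balanced if, at every node, |h(left) - h(right)| <= 1 (empty subtree has height -1).
Bottom-up per-node check:
  node 4: h_left=-1, h_right=-1, diff=0 [OK], height=0
  node 24: h_left=-1, h_right=-1, diff=0 [OK], height=0
  node 19: h_left=0, h_right=0, diff=0 [OK], height=1
  node 29: h_left=1, h_right=-1, diff=2 [FAIL (|1--1|=2 > 1)], height=2
  node 36: h_left=-1, h_right=-1, diff=0 [OK], height=0
  node 31: h_left=2, h_right=0, diff=2 [FAIL (|2-0|=2 > 1)], height=3
Node 29 violates the condition: |1 - -1| = 2 > 1.
Result: Not balanced


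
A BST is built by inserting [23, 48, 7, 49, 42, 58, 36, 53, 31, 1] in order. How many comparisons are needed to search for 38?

Search path for 38: 23 -> 48 -> 42 -> 36
Found: False
Comparisons: 4


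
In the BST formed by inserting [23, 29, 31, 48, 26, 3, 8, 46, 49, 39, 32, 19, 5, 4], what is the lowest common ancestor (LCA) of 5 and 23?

Tree insertion order: [23, 29, 31, 48, 26, 3, 8, 46, 49, 39, 32, 19, 5, 4]
Tree (level-order array): [23, 3, 29, None, 8, 26, 31, 5, 19, None, None, None, 48, 4, None, None, None, 46, 49, None, None, 39, None, None, None, 32]
In a BST, the LCA of p=5, q=23 is the first node v on the
root-to-leaf path with p <= v <= q (go left if both < v, right if both > v).
Walk from root:
  at 23: 5 <= 23 <= 23, this is the LCA
LCA = 23


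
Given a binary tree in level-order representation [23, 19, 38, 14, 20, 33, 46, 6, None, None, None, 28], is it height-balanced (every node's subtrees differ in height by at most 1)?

Tree (level-order array): [23, 19, 38, 14, 20, 33, 46, 6, None, None, None, 28]
Definition: a tree is height-balanced if, at every node, |h(left) - h(right)| <= 1 (empty subtree has height -1).
Bottom-up per-node check:
  node 6: h_left=-1, h_right=-1, diff=0 [OK], height=0
  node 14: h_left=0, h_right=-1, diff=1 [OK], height=1
  node 20: h_left=-1, h_right=-1, diff=0 [OK], height=0
  node 19: h_left=1, h_right=0, diff=1 [OK], height=2
  node 28: h_left=-1, h_right=-1, diff=0 [OK], height=0
  node 33: h_left=0, h_right=-1, diff=1 [OK], height=1
  node 46: h_left=-1, h_right=-1, diff=0 [OK], height=0
  node 38: h_left=1, h_right=0, diff=1 [OK], height=2
  node 23: h_left=2, h_right=2, diff=0 [OK], height=3
All nodes satisfy the balance condition.
Result: Balanced


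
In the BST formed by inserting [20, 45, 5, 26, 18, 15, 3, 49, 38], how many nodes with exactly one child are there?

Tree built from: [20, 45, 5, 26, 18, 15, 3, 49, 38]
Tree (level-order array): [20, 5, 45, 3, 18, 26, 49, None, None, 15, None, None, 38]
Rule: These are nodes with exactly 1 non-null child.
Per-node child counts:
  node 20: 2 child(ren)
  node 5: 2 child(ren)
  node 3: 0 child(ren)
  node 18: 1 child(ren)
  node 15: 0 child(ren)
  node 45: 2 child(ren)
  node 26: 1 child(ren)
  node 38: 0 child(ren)
  node 49: 0 child(ren)
Matching nodes: [18, 26]
Count of nodes with exactly one child: 2


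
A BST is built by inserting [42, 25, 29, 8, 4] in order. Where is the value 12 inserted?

Starting tree (level order): [42, 25, None, 8, 29, 4]
Insertion path: 42 -> 25 -> 8
Result: insert 12 as right child of 8
Final tree (level order): [42, 25, None, 8, 29, 4, 12]


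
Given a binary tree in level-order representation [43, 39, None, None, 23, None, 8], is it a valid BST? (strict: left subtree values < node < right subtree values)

Level-order array: [43, 39, None, None, 23, None, 8]
Validate using subtree bounds (lo, hi): at each node, require lo < value < hi,
then recurse left with hi=value and right with lo=value.
Preorder trace (stopping at first violation):
  at node 43 with bounds (-inf, +inf): OK
  at node 39 with bounds (-inf, 43): OK
  at node 23 with bounds (39, 43): VIOLATION
Node 23 violates its bound: not (39 < 23 < 43).
Result: Not a valid BST


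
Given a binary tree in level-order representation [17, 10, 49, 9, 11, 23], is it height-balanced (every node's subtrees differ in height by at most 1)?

Tree (level-order array): [17, 10, 49, 9, 11, 23]
Definition: a tree is height-balanced if, at every node, |h(left) - h(right)| <= 1 (empty subtree has height -1).
Bottom-up per-node check:
  node 9: h_left=-1, h_right=-1, diff=0 [OK], height=0
  node 11: h_left=-1, h_right=-1, diff=0 [OK], height=0
  node 10: h_left=0, h_right=0, diff=0 [OK], height=1
  node 23: h_left=-1, h_right=-1, diff=0 [OK], height=0
  node 49: h_left=0, h_right=-1, diff=1 [OK], height=1
  node 17: h_left=1, h_right=1, diff=0 [OK], height=2
All nodes satisfy the balance condition.
Result: Balanced


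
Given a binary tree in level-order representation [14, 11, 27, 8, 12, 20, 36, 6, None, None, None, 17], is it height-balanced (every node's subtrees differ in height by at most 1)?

Tree (level-order array): [14, 11, 27, 8, 12, 20, 36, 6, None, None, None, 17]
Definition: a tree is height-balanced if, at every node, |h(left) - h(right)| <= 1 (empty subtree has height -1).
Bottom-up per-node check:
  node 6: h_left=-1, h_right=-1, diff=0 [OK], height=0
  node 8: h_left=0, h_right=-1, diff=1 [OK], height=1
  node 12: h_left=-1, h_right=-1, diff=0 [OK], height=0
  node 11: h_left=1, h_right=0, diff=1 [OK], height=2
  node 17: h_left=-1, h_right=-1, diff=0 [OK], height=0
  node 20: h_left=0, h_right=-1, diff=1 [OK], height=1
  node 36: h_left=-1, h_right=-1, diff=0 [OK], height=0
  node 27: h_left=1, h_right=0, diff=1 [OK], height=2
  node 14: h_left=2, h_right=2, diff=0 [OK], height=3
All nodes satisfy the balance condition.
Result: Balanced


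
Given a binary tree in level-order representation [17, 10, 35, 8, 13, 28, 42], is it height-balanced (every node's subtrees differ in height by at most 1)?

Tree (level-order array): [17, 10, 35, 8, 13, 28, 42]
Definition: a tree is height-balanced if, at every node, |h(left) - h(right)| <= 1 (empty subtree has height -1).
Bottom-up per-node check:
  node 8: h_left=-1, h_right=-1, diff=0 [OK], height=0
  node 13: h_left=-1, h_right=-1, diff=0 [OK], height=0
  node 10: h_left=0, h_right=0, diff=0 [OK], height=1
  node 28: h_left=-1, h_right=-1, diff=0 [OK], height=0
  node 42: h_left=-1, h_right=-1, diff=0 [OK], height=0
  node 35: h_left=0, h_right=0, diff=0 [OK], height=1
  node 17: h_left=1, h_right=1, diff=0 [OK], height=2
All nodes satisfy the balance condition.
Result: Balanced


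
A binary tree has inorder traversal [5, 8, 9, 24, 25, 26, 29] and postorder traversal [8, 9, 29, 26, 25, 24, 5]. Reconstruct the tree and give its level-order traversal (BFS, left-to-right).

Inorder:   [5, 8, 9, 24, 25, 26, 29]
Postorder: [8, 9, 29, 26, 25, 24, 5]
Algorithm: postorder visits root last, so walk postorder right-to-left;
each value is the root of the current inorder slice — split it at that
value, recurse on the right subtree first, then the left.
Recursive splits:
  root=5; inorder splits into left=[], right=[8, 9, 24, 25, 26, 29]
  root=24; inorder splits into left=[8, 9], right=[25, 26, 29]
  root=25; inorder splits into left=[], right=[26, 29]
  root=26; inorder splits into left=[], right=[29]
  root=29; inorder splits into left=[], right=[]
  root=9; inorder splits into left=[8], right=[]
  root=8; inorder splits into left=[], right=[]
Reconstructed level-order: [5, 24, 9, 25, 8, 26, 29]


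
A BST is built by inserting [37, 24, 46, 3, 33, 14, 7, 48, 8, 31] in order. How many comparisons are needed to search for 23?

Search path for 23: 37 -> 24 -> 3 -> 14
Found: False
Comparisons: 4


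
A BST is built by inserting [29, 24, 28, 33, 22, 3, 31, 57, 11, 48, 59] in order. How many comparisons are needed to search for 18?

Search path for 18: 29 -> 24 -> 22 -> 3 -> 11
Found: False
Comparisons: 5


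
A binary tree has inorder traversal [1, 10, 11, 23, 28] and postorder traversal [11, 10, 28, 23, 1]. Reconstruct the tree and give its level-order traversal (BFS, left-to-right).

Inorder:   [1, 10, 11, 23, 28]
Postorder: [11, 10, 28, 23, 1]
Algorithm: postorder visits root last, so walk postorder right-to-left;
each value is the root of the current inorder slice — split it at that
value, recurse on the right subtree first, then the left.
Recursive splits:
  root=1; inorder splits into left=[], right=[10, 11, 23, 28]
  root=23; inorder splits into left=[10, 11], right=[28]
  root=28; inorder splits into left=[], right=[]
  root=10; inorder splits into left=[], right=[11]
  root=11; inorder splits into left=[], right=[]
Reconstructed level-order: [1, 23, 10, 28, 11]


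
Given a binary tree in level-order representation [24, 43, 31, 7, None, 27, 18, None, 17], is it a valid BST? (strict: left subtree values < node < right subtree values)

Level-order array: [24, 43, 31, 7, None, 27, 18, None, 17]
Validate using subtree bounds (lo, hi): at each node, require lo < value < hi,
then recurse left with hi=value and right with lo=value.
Preorder trace (stopping at first violation):
  at node 24 with bounds (-inf, +inf): OK
  at node 43 with bounds (-inf, 24): VIOLATION
Node 43 violates its bound: not (-inf < 43 < 24).
Result: Not a valid BST


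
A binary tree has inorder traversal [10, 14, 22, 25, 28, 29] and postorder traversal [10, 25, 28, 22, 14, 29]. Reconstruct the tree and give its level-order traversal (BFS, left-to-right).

Inorder:   [10, 14, 22, 25, 28, 29]
Postorder: [10, 25, 28, 22, 14, 29]
Algorithm: postorder visits root last, so walk postorder right-to-left;
each value is the root of the current inorder slice — split it at that
value, recurse on the right subtree first, then the left.
Recursive splits:
  root=29; inorder splits into left=[10, 14, 22, 25, 28], right=[]
  root=14; inorder splits into left=[10], right=[22, 25, 28]
  root=22; inorder splits into left=[], right=[25, 28]
  root=28; inorder splits into left=[25], right=[]
  root=25; inorder splits into left=[], right=[]
  root=10; inorder splits into left=[], right=[]
Reconstructed level-order: [29, 14, 10, 22, 28, 25]


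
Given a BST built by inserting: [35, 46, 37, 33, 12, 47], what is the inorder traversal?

Tree insertion order: [35, 46, 37, 33, 12, 47]
Tree (level-order array): [35, 33, 46, 12, None, 37, 47]
Inorder traversal: [12, 33, 35, 37, 46, 47]


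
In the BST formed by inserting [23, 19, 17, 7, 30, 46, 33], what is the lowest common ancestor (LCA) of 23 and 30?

Tree insertion order: [23, 19, 17, 7, 30, 46, 33]
Tree (level-order array): [23, 19, 30, 17, None, None, 46, 7, None, 33]
In a BST, the LCA of p=23, q=30 is the first node v on the
root-to-leaf path with p <= v <= q (go left if both < v, right if both > v).
Walk from root:
  at 23: 23 <= 23 <= 30, this is the LCA
LCA = 23


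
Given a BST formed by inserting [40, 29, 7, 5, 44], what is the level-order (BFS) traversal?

Tree insertion order: [40, 29, 7, 5, 44]
Tree (level-order array): [40, 29, 44, 7, None, None, None, 5]
BFS from the root, enqueuing left then right child of each popped node:
  queue [40] -> pop 40, enqueue [29, 44], visited so far: [40]
  queue [29, 44] -> pop 29, enqueue [7], visited so far: [40, 29]
  queue [44, 7] -> pop 44, enqueue [none], visited so far: [40, 29, 44]
  queue [7] -> pop 7, enqueue [5], visited so far: [40, 29, 44, 7]
  queue [5] -> pop 5, enqueue [none], visited so far: [40, 29, 44, 7, 5]
Result: [40, 29, 44, 7, 5]


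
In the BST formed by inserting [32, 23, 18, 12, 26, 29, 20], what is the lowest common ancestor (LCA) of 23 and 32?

Tree insertion order: [32, 23, 18, 12, 26, 29, 20]
Tree (level-order array): [32, 23, None, 18, 26, 12, 20, None, 29]
In a BST, the LCA of p=23, q=32 is the first node v on the
root-to-leaf path with p <= v <= q (go left if both < v, right if both > v).
Walk from root:
  at 32: 23 <= 32 <= 32, this is the LCA
LCA = 32


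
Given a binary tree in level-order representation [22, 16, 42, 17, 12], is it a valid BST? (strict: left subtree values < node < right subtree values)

Level-order array: [22, 16, 42, 17, 12]
Validate using subtree bounds (lo, hi): at each node, require lo < value < hi,
then recurse left with hi=value and right with lo=value.
Preorder trace (stopping at first violation):
  at node 22 with bounds (-inf, +inf): OK
  at node 16 with bounds (-inf, 22): OK
  at node 17 with bounds (-inf, 16): VIOLATION
Node 17 violates its bound: not (-inf < 17 < 16).
Result: Not a valid BST


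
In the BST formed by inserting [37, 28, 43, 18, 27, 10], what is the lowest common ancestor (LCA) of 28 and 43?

Tree insertion order: [37, 28, 43, 18, 27, 10]
Tree (level-order array): [37, 28, 43, 18, None, None, None, 10, 27]
In a BST, the LCA of p=28, q=43 is the first node v on the
root-to-leaf path with p <= v <= q (go left if both < v, right if both > v).
Walk from root:
  at 37: 28 <= 37 <= 43, this is the LCA
LCA = 37


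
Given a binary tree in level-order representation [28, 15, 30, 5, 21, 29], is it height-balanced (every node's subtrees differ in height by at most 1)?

Tree (level-order array): [28, 15, 30, 5, 21, 29]
Definition: a tree is height-balanced if, at every node, |h(left) - h(right)| <= 1 (empty subtree has height -1).
Bottom-up per-node check:
  node 5: h_left=-1, h_right=-1, diff=0 [OK], height=0
  node 21: h_left=-1, h_right=-1, diff=0 [OK], height=0
  node 15: h_left=0, h_right=0, diff=0 [OK], height=1
  node 29: h_left=-1, h_right=-1, diff=0 [OK], height=0
  node 30: h_left=0, h_right=-1, diff=1 [OK], height=1
  node 28: h_left=1, h_right=1, diff=0 [OK], height=2
All nodes satisfy the balance condition.
Result: Balanced


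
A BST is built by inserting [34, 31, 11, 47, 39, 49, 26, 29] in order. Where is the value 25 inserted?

Starting tree (level order): [34, 31, 47, 11, None, 39, 49, None, 26, None, None, None, None, None, 29]
Insertion path: 34 -> 31 -> 11 -> 26
Result: insert 25 as left child of 26
Final tree (level order): [34, 31, 47, 11, None, 39, 49, None, 26, None, None, None, None, 25, 29]


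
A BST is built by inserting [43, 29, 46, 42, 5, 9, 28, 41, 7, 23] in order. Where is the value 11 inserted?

Starting tree (level order): [43, 29, 46, 5, 42, None, None, None, 9, 41, None, 7, 28, None, None, None, None, 23]
Insertion path: 43 -> 29 -> 5 -> 9 -> 28 -> 23
Result: insert 11 as left child of 23
Final tree (level order): [43, 29, 46, 5, 42, None, None, None, 9, 41, None, 7, 28, None, None, None, None, 23, None, 11]


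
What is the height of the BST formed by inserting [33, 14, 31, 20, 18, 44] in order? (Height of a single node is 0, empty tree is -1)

Insertion order: [33, 14, 31, 20, 18, 44]
Tree (level-order array): [33, 14, 44, None, 31, None, None, 20, None, 18]
Compute height bottom-up (empty subtree = -1):
  height(18) = 1 + max(-1, -1) = 0
  height(20) = 1 + max(0, -1) = 1
  height(31) = 1 + max(1, -1) = 2
  height(14) = 1 + max(-1, 2) = 3
  height(44) = 1 + max(-1, -1) = 0
  height(33) = 1 + max(3, 0) = 4
Height = 4


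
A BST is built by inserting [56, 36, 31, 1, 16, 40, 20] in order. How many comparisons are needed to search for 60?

Search path for 60: 56
Found: False
Comparisons: 1


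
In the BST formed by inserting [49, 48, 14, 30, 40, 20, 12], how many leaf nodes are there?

Tree built from: [49, 48, 14, 30, 40, 20, 12]
Tree (level-order array): [49, 48, None, 14, None, 12, 30, None, None, 20, 40]
Rule: A leaf has 0 children.
Per-node child counts:
  node 49: 1 child(ren)
  node 48: 1 child(ren)
  node 14: 2 child(ren)
  node 12: 0 child(ren)
  node 30: 2 child(ren)
  node 20: 0 child(ren)
  node 40: 0 child(ren)
Matching nodes: [12, 20, 40]
Count of leaf nodes: 3


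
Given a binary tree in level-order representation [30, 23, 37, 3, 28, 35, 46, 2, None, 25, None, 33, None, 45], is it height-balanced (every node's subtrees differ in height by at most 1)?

Tree (level-order array): [30, 23, 37, 3, 28, 35, 46, 2, None, 25, None, 33, None, 45]
Definition: a tree is height-balanced if, at every node, |h(left) - h(right)| <= 1 (empty subtree has height -1).
Bottom-up per-node check:
  node 2: h_left=-1, h_right=-1, diff=0 [OK], height=0
  node 3: h_left=0, h_right=-1, diff=1 [OK], height=1
  node 25: h_left=-1, h_right=-1, diff=0 [OK], height=0
  node 28: h_left=0, h_right=-1, diff=1 [OK], height=1
  node 23: h_left=1, h_right=1, diff=0 [OK], height=2
  node 33: h_left=-1, h_right=-1, diff=0 [OK], height=0
  node 35: h_left=0, h_right=-1, diff=1 [OK], height=1
  node 45: h_left=-1, h_right=-1, diff=0 [OK], height=0
  node 46: h_left=0, h_right=-1, diff=1 [OK], height=1
  node 37: h_left=1, h_right=1, diff=0 [OK], height=2
  node 30: h_left=2, h_right=2, diff=0 [OK], height=3
All nodes satisfy the balance condition.
Result: Balanced


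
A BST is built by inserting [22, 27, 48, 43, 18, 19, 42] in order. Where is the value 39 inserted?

Starting tree (level order): [22, 18, 27, None, 19, None, 48, None, None, 43, None, 42]
Insertion path: 22 -> 27 -> 48 -> 43 -> 42
Result: insert 39 as left child of 42
Final tree (level order): [22, 18, 27, None, 19, None, 48, None, None, 43, None, 42, None, 39]


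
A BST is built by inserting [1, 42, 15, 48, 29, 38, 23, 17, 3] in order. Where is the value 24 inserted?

Starting tree (level order): [1, None, 42, 15, 48, 3, 29, None, None, None, None, 23, 38, 17]
Insertion path: 1 -> 42 -> 15 -> 29 -> 23
Result: insert 24 as right child of 23
Final tree (level order): [1, None, 42, 15, 48, 3, 29, None, None, None, None, 23, 38, 17, 24]


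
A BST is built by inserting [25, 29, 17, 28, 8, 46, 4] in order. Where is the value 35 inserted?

Starting tree (level order): [25, 17, 29, 8, None, 28, 46, 4]
Insertion path: 25 -> 29 -> 46
Result: insert 35 as left child of 46
Final tree (level order): [25, 17, 29, 8, None, 28, 46, 4, None, None, None, 35]


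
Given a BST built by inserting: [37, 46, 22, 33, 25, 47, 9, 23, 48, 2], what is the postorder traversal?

Tree insertion order: [37, 46, 22, 33, 25, 47, 9, 23, 48, 2]
Tree (level-order array): [37, 22, 46, 9, 33, None, 47, 2, None, 25, None, None, 48, None, None, 23]
Postorder traversal: [2, 9, 23, 25, 33, 22, 48, 47, 46, 37]


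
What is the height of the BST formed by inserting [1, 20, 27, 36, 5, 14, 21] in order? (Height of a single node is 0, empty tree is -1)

Insertion order: [1, 20, 27, 36, 5, 14, 21]
Tree (level-order array): [1, None, 20, 5, 27, None, 14, 21, 36]
Compute height bottom-up (empty subtree = -1):
  height(14) = 1 + max(-1, -1) = 0
  height(5) = 1 + max(-1, 0) = 1
  height(21) = 1 + max(-1, -1) = 0
  height(36) = 1 + max(-1, -1) = 0
  height(27) = 1 + max(0, 0) = 1
  height(20) = 1 + max(1, 1) = 2
  height(1) = 1 + max(-1, 2) = 3
Height = 3


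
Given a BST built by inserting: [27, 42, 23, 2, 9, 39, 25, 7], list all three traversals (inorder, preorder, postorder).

Tree insertion order: [27, 42, 23, 2, 9, 39, 25, 7]
Tree (level-order array): [27, 23, 42, 2, 25, 39, None, None, 9, None, None, None, None, 7]
Inorder (L, root, R): [2, 7, 9, 23, 25, 27, 39, 42]
Preorder (root, L, R): [27, 23, 2, 9, 7, 25, 42, 39]
Postorder (L, R, root): [7, 9, 2, 25, 23, 39, 42, 27]


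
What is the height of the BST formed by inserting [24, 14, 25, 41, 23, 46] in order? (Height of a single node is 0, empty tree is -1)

Insertion order: [24, 14, 25, 41, 23, 46]
Tree (level-order array): [24, 14, 25, None, 23, None, 41, None, None, None, 46]
Compute height bottom-up (empty subtree = -1):
  height(23) = 1 + max(-1, -1) = 0
  height(14) = 1 + max(-1, 0) = 1
  height(46) = 1 + max(-1, -1) = 0
  height(41) = 1 + max(-1, 0) = 1
  height(25) = 1 + max(-1, 1) = 2
  height(24) = 1 + max(1, 2) = 3
Height = 3


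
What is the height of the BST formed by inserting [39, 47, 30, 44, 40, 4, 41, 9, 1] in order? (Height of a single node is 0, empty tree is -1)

Insertion order: [39, 47, 30, 44, 40, 4, 41, 9, 1]
Tree (level-order array): [39, 30, 47, 4, None, 44, None, 1, 9, 40, None, None, None, None, None, None, 41]
Compute height bottom-up (empty subtree = -1):
  height(1) = 1 + max(-1, -1) = 0
  height(9) = 1 + max(-1, -1) = 0
  height(4) = 1 + max(0, 0) = 1
  height(30) = 1 + max(1, -1) = 2
  height(41) = 1 + max(-1, -1) = 0
  height(40) = 1 + max(-1, 0) = 1
  height(44) = 1 + max(1, -1) = 2
  height(47) = 1 + max(2, -1) = 3
  height(39) = 1 + max(2, 3) = 4
Height = 4


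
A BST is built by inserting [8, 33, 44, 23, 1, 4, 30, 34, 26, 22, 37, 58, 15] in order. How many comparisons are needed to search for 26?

Search path for 26: 8 -> 33 -> 23 -> 30 -> 26
Found: True
Comparisons: 5


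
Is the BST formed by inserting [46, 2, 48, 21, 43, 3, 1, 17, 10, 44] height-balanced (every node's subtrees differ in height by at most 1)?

Tree (level-order array): [46, 2, 48, 1, 21, None, None, None, None, 3, 43, None, 17, None, 44, 10]
Definition: a tree is height-balanced if, at every node, |h(left) - h(right)| <= 1 (empty subtree has height -1).
Bottom-up per-node check:
  node 1: h_left=-1, h_right=-1, diff=0 [OK], height=0
  node 10: h_left=-1, h_right=-1, diff=0 [OK], height=0
  node 17: h_left=0, h_right=-1, diff=1 [OK], height=1
  node 3: h_left=-1, h_right=1, diff=2 [FAIL (|-1-1|=2 > 1)], height=2
  node 44: h_left=-1, h_right=-1, diff=0 [OK], height=0
  node 43: h_left=-1, h_right=0, diff=1 [OK], height=1
  node 21: h_left=2, h_right=1, diff=1 [OK], height=3
  node 2: h_left=0, h_right=3, diff=3 [FAIL (|0-3|=3 > 1)], height=4
  node 48: h_left=-1, h_right=-1, diff=0 [OK], height=0
  node 46: h_left=4, h_right=0, diff=4 [FAIL (|4-0|=4 > 1)], height=5
Node 3 violates the condition: |-1 - 1| = 2 > 1.
Result: Not balanced


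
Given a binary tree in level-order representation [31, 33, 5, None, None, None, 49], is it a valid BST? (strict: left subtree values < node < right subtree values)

Level-order array: [31, 33, 5, None, None, None, 49]
Validate using subtree bounds (lo, hi): at each node, require lo < value < hi,
then recurse left with hi=value and right with lo=value.
Preorder trace (stopping at first violation):
  at node 31 with bounds (-inf, +inf): OK
  at node 33 with bounds (-inf, 31): VIOLATION
Node 33 violates its bound: not (-inf < 33 < 31).
Result: Not a valid BST


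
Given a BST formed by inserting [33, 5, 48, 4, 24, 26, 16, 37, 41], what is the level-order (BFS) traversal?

Tree insertion order: [33, 5, 48, 4, 24, 26, 16, 37, 41]
Tree (level-order array): [33, 5, 48, 4, 24, 37, None, None, None, 16, 26, None, 41]
BFS from the root, enqueuing left then right child of each popped node:
  queue [33] -> pop 33, enqueue [5, 48], visited so far: [33]
  queue [5, 48] -> pop 5, enqueue [4, 24], visited so far: [33, 5]
  queue [48, 4, 24] -> pop 48, enqueue [37], visited so far: [33, 5, 48]
  queue [4, 24, 37] -> pop 4, enqueue [none], visited so far: [33, 5, 48, 4]
  queue [24, 37] -> pop 24, enqueue [16, 26], visited so far: [33, 5, 48, 4, 24]
  queue [37, 16, 26] -> pop 37, enqueue [41], visited so far: [33, 5, 48, 4, 24, 37]
  queue [16, 26, 41] -> pop 16, enqueue [none], visited so far: [33, 5, 48, 4, 24, 37, 16]
  queue [26, 41] -> pop 26, enqueue [none], visited so far: [33, 5, 48, 4, 24, 37, 16, 26]
  queue [41] -> pop 41, enqueue [none], visited so far: [33, 5, 48, 4, 24, 37, 16, 26, 41]
Result: [33, 5, 48, 4, 24, 37, 16, 26, 41]


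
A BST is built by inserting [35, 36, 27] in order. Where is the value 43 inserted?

Starting tree (level order): [35, 27, 36]
Insertion path: 35 -> 36
Result: insert 43 as right child of 36
Final tree (level order): [35, 27, 36, None, None, None, 43]


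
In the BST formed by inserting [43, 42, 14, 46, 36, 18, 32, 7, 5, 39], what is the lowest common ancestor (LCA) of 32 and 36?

Tree insertion order: [43, 42, 14, 46, 36, 18, 32, 7, 5, 39]
Tree (level-order array): [43, 42, 46, 14, None, None, None, 7, 36, 5, None, 18, 39, None, None, None, 32]
In a BST, the LCA of p=32, q=36 is the first node v on the
root-to-leaf path with p <= v <= q (go left if both < v, right if both > v).
Walk from root:
  at 43: both 32 and 36 < 43, go left
  at 42: both 32 and 36 < 42, go left
  at 14: both 32 and 36 > 14, go right
  at 36: 32 <= 36 <= 36, this is the LCA
LCA = 36


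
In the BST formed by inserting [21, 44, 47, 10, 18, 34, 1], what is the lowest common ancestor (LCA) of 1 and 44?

Tree insertion order: [21, 44, 47, 10, 18, 34, 1]
Tree (level-order array): [21, 10, 44, 1, 18, 34, 47]
In a BST, the LCA of p=1, q=44 is the first node v on the
root-to-leaf path with p <= v <= q (go left if both < v, right if both > v).
Walk from root:
  at 21: 1 <= 21 <= 44, this is the LCA
LCA = 21


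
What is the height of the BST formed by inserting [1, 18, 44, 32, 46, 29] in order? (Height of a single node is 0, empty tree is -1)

Insertion order: [1, 18, 44, 32, 46, 29]
Tree (level-order array): [1, None, 18, None, 44, 32, 46, 29]
Compute height bottom-up (empty subtree = -1):
  height(29) = 1 + max(-1, -1) = 0
  height(32) = 1 + max(0, -1) = 1
  height(46) = 1 + max(-1, -1) = 0
  height(44) = 1 + max(1, 0) = 2
  height(18) = 1 + max(-1, 2) = 3
  height(1) = 1 + max(-1, 3) = 4
Height = 4
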